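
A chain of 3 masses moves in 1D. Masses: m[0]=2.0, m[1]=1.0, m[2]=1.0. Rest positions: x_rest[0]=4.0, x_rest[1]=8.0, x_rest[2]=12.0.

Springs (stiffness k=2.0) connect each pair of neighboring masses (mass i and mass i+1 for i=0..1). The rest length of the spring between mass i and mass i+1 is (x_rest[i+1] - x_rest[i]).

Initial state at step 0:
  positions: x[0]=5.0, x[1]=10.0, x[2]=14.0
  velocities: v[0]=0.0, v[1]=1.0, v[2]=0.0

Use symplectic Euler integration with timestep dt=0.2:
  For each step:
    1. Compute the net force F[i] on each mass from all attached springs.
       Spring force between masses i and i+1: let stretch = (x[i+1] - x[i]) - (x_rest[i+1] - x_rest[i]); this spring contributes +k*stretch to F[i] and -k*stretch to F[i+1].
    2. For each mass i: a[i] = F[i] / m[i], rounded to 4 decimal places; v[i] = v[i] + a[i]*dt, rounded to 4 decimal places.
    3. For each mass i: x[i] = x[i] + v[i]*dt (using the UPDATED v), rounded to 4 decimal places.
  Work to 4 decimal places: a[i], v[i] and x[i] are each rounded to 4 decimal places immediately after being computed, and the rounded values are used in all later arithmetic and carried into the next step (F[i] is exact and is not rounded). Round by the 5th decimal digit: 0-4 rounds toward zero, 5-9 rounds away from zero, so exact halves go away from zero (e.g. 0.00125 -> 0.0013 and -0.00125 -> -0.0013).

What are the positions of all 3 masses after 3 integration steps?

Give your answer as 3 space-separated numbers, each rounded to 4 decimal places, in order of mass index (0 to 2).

Answer: 5.2472 10.0756 14.0300

Derivation:
Step 0: x=[5.0000 10.0000 14.0000] v=[0.0000 1.0000 0.0000]
Step 1: x=[5.0400 10.1200 14.0000] v=[0.2000 0.6000 0.0000]
Step 2: x=[5.1232 10.1440 14.0096] v=[0.4160 0.1200 0.0480]
Step 3: x=[5.2472 10.0756 14.0300] v=[0.6202 -0.3421 0.1018]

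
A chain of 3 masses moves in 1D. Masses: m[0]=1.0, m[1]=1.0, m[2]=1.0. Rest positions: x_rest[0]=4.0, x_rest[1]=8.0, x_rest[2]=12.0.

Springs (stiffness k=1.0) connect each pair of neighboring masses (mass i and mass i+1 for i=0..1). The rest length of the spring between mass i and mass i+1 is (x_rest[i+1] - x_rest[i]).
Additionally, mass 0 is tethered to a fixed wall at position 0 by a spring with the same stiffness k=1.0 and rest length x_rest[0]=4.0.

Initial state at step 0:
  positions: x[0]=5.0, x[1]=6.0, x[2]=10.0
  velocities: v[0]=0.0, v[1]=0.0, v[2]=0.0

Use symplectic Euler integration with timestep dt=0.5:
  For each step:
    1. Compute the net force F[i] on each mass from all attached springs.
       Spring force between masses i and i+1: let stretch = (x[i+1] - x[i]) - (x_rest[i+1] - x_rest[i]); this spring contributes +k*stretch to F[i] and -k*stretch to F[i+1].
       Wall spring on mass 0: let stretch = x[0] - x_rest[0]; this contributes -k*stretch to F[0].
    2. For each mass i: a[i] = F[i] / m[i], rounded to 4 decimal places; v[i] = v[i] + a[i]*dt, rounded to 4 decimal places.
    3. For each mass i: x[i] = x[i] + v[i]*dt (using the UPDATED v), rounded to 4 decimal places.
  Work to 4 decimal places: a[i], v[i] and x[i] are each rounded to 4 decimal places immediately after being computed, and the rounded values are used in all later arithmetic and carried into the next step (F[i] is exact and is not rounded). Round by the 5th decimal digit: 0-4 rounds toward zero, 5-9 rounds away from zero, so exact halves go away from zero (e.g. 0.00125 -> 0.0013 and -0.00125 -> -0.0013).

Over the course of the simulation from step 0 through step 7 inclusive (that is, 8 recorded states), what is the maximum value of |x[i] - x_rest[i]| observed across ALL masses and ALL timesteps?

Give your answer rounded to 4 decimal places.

Answer: 2.0625

Derivation:
Step 0: x=[5.0000 6.0000 10.0000] v=[0.0000 0.0000 0.0000]
Step 1: x=[4.0000 6.7500 10.0000] v=[-2.0000 1.5000 0.0000]
Step 2: x=[2.6875 7.6250 10.1875] v=[-2.6250 1.7500 0.3750]
Step 3: x=[1.9375 7.9063 10.7344] v=[-1.5000 0.5625 1.0938]
Step 4: x=[2.1954 7.4024 11.5743] v=[0.5157 -1.0079 1.6798]
Step 5: x=[3.2062 6.6397 12.3713] v=[2.0215 -1.5255 1.5939]
Step 6: x=[4.2738 6.4515 12.7354] v=[2.1352 -0.3765 0.7281]
Step 7: x=[4.8174 7.2898 12.5285] v=[1.0872 1.6766 -0.4139]
Max displacement = 2.0625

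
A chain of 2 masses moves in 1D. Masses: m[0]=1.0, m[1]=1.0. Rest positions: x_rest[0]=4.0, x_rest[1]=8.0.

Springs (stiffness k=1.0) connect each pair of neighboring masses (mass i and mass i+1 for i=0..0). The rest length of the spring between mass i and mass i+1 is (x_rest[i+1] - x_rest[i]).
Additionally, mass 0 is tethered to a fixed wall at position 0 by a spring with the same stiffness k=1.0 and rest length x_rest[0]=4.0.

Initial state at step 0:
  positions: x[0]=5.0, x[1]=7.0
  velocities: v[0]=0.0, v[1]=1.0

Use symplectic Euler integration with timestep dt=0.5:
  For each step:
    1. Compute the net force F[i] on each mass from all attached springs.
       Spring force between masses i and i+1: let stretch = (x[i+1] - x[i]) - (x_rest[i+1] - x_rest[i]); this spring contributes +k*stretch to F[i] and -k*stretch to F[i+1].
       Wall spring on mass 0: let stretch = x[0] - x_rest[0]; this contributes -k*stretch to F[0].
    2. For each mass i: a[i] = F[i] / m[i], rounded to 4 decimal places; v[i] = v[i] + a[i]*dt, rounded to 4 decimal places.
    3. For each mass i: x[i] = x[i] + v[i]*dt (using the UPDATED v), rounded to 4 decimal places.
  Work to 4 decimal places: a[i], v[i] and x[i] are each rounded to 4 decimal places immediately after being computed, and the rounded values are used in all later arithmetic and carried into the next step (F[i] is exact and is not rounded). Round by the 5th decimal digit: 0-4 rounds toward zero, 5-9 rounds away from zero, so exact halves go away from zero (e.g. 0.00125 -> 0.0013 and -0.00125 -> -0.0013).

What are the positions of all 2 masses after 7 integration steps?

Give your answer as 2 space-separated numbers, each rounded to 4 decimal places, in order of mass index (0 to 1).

Step 0: x=[5.0000 7.0000] v=[0.0000 1.0000]
Step 1: x=[4.2500 8.0000] v=[-1.5000 2.0000]
Step 2: x=[3.3750 9.0625] v=[-1.7500 2.1250]
Step 3: x=[3.0781 9.7032] v=[-0.5938 1.2813]
Step 4: x=[3.6680 9.6876] v=[1.1797 -0.0313]
Step 5: x=[4.8458 9.1671] v=[2.3555 -1.0411]
Step 6: x=[5.8925 8.5662] v=[2.0933 -1.2018]
Step 7: x=[6.1345 8.2969] v=[0.4839 -0.5387]

Answer: 6.1345 8.2969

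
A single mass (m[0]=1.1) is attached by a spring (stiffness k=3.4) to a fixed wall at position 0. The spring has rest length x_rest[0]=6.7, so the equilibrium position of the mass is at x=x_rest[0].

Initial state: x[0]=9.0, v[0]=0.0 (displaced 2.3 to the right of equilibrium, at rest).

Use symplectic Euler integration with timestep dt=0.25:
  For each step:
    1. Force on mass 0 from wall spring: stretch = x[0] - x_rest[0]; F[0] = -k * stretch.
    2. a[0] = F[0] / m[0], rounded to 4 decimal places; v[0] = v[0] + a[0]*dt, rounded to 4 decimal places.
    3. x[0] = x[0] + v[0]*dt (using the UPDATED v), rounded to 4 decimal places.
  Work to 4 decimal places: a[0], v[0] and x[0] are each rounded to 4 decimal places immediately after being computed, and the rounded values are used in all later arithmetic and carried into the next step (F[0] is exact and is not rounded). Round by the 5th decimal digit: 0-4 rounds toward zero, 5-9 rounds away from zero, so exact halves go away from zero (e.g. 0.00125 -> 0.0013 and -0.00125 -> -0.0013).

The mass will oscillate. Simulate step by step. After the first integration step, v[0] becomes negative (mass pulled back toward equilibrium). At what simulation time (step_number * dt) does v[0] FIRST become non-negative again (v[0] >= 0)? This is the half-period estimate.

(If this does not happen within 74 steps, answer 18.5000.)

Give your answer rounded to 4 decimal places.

Answer: 2.0000

Derivation:
Step 0: x=[9.0000] v=[0.0000]
Step 1: x=[8.5557] v=[-1.7773]
Step 2: x=[7.7529] v=[-3.2113]
Step 3: x=[6.7467] v=[-4.0249]
Step 4: x=[5.7315] v=[-4.0610]
Step 5: x=[4.9034] v=[-3.3126]
Step 6: x=[4.4223] v=[-1.9243]
Step 7: x=[4.3812] v=[-0.1643]
Step 8: x=[4.7881] v=[1.6275]
First v>=0 after going negative at step 8, time=2.0000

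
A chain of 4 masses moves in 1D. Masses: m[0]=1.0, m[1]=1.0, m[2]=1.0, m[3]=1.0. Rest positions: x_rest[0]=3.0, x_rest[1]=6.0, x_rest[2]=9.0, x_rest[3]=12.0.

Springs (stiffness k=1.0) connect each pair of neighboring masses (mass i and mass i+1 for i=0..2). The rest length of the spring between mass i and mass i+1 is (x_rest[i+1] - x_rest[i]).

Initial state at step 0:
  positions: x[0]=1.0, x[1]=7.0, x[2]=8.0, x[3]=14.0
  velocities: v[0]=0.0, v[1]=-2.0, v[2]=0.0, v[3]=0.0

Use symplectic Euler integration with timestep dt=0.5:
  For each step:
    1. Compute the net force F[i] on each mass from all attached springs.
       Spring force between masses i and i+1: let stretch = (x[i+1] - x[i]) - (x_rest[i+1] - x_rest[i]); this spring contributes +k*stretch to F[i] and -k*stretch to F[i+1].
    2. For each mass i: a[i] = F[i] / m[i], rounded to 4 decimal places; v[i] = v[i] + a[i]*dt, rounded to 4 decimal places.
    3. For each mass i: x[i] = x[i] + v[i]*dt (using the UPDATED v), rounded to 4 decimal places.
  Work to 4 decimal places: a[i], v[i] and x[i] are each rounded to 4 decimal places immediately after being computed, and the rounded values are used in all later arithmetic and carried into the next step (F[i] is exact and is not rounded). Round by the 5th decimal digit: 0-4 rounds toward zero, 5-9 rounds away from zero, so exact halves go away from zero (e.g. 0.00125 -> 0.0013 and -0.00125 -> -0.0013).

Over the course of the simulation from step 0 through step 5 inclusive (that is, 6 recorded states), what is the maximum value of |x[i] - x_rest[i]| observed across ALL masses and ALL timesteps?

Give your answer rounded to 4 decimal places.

Answer: 3.2187

Derivation:
Step 0: x=[1.0000 7.0000 8.0000 14.0000] v=[0.0000 -2.0000 0.0000 0.0000]
Step 1: x=[1.7500 4.7500 9.2500 13.2500] v=[1.5000 -4.5000 2.5000 -1.5000]
Step 2: x=[2.5000 2.8750 10.3750 12.2500] v=[1.5000 -3.7500 2.2500 -2.0000]
Step 3: x=[2.5938 2.7813 10.0938 11.5313] v=[0.1875 -0.1875 -0.5625 -1.4375]
Step 4: x=[1.9844 4.4688 8.3438 11.2032] v=[-1.2188 3.3750 -3.5000 -0.6563]
Step 5: x=[1.2461 6.5040 6.3399 10.9102] v=[-1.4766 4.0703 -4.0078 -0.5860]
Max displacement = 3.2187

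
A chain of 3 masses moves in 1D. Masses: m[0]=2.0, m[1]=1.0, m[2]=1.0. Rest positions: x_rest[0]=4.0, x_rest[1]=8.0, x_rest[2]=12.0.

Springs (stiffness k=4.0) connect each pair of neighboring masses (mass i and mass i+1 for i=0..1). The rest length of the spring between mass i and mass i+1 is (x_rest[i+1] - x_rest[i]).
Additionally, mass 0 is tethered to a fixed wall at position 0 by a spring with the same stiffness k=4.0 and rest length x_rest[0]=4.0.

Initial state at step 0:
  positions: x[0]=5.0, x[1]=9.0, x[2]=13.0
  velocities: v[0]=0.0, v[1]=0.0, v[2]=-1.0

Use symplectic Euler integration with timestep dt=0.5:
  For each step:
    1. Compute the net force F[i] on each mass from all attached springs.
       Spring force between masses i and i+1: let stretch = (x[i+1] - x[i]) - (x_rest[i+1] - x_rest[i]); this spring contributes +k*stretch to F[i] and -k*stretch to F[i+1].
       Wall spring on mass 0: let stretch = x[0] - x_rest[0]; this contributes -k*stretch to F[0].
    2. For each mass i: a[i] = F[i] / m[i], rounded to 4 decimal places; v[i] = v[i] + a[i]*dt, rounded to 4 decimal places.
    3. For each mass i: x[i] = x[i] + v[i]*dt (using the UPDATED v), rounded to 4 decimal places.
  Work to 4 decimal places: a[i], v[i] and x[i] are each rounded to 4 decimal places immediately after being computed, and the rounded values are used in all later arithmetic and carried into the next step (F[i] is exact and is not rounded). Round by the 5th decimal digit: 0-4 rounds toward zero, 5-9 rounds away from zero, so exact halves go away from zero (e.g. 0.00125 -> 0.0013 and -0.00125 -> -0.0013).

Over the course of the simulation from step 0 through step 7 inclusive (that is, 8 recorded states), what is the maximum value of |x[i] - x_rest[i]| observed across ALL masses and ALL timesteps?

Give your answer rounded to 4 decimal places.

Step 0: x=[5.0000 9.0000 13.0000] v=[0.0000 0.0000 -1.0000]
Step 1: x=[4.5000 9.0000 12.5000] v=[-1.0000 0.0000 -1.0000]
Step 2: x=[4.0000 8.0000 12.5000] v=[-1.0000 -2.0000 0.0000]
Step 3: x=[3.5000 7.5000 12.0000] v=[-1.0000 -1.0000 -1.0000]
Step 4: x=[3.2500 7.5000 11.0000] v=[-0.5000 0.0000 -2.0000]
Step 5: x=[3.5000 6.7500 10.5000] v=[0.5000 -1.5000 -1.0000]
Step 6: x=[3.6250 6.5000 10.2500] v=[0.2500 -0.5000 -0.5000]
Step 7: x=[3.3750 7.1250 10.2500] v=[-0.5000 1.2500 0.0000]
Max displacement = 1.7500

Answer: 1.7500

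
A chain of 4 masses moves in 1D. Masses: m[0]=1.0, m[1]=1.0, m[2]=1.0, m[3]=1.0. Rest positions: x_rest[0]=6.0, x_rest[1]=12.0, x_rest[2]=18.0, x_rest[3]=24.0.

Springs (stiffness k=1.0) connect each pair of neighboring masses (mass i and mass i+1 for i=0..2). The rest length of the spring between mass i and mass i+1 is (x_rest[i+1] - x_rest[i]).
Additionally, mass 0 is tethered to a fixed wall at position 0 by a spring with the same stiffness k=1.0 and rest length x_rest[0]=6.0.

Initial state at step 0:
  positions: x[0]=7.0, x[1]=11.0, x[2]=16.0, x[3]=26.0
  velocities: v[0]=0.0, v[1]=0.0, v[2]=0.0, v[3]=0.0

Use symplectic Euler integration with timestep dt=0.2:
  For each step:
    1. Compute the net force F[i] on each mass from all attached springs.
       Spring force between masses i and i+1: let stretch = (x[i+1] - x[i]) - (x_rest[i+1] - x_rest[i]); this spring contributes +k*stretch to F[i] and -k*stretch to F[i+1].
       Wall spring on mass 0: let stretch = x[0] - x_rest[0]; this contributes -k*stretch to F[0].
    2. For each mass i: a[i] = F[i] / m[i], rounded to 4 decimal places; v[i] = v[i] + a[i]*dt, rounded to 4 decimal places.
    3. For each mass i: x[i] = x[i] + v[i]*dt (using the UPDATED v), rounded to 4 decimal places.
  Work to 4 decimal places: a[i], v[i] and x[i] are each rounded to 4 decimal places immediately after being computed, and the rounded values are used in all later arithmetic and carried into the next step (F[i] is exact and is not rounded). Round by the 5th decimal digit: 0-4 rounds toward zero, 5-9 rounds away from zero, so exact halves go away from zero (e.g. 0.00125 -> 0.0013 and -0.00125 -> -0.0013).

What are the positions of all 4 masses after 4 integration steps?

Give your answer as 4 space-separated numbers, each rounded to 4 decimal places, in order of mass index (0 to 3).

Step 0: x=[7.0000 11.0000 16.0000 26.0000] v=[0.0000 0.0000 0.0000 0.0000]
Step 1: x=[6.8800 11.0400 16.2000 25.8400] v=[-0.6000 0.2000 1.0000 -0.8000]
Step 2: x=[6.6512 11.1200 16.5792 25.5344] v=[-1.1440 0.4000 1.8960 -1.5280]
Step 3: x=[6.3351 11.2396 17.0982 25.1106] v=[-1.5805 0.5981 2.5952 -2.1190]
Step 4: x=[5.9618 11.3974 17.7034 24.6063] v=[-1.8666 0.7889 3.0260 -2.5215]

Answer: 5.9618 11.3974 17.7034 24.6063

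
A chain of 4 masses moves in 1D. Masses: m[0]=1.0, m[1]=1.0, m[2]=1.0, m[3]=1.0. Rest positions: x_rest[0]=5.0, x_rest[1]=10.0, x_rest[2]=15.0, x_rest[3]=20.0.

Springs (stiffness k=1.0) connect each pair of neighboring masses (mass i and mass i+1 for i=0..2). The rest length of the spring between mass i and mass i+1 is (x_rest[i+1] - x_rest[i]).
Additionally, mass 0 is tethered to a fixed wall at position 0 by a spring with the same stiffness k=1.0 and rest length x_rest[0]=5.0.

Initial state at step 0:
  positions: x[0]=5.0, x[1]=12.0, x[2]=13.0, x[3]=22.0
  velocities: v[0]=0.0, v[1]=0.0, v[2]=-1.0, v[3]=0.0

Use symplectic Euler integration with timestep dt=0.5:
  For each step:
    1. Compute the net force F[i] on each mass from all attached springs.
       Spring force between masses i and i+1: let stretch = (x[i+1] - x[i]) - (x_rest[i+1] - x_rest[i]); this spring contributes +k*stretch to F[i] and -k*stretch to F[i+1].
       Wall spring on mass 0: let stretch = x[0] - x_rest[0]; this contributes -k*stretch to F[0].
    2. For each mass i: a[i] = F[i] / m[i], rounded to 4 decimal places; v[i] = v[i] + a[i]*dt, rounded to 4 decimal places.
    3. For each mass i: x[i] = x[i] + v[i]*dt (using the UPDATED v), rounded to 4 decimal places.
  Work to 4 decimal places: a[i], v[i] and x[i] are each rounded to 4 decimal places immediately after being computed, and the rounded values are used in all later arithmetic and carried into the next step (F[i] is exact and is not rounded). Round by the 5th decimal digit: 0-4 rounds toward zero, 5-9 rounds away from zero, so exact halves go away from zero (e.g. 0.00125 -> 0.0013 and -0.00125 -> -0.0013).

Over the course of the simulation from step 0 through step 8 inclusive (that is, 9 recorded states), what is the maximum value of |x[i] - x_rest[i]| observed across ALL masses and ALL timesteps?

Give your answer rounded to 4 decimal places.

Answer: 2.5482

Derivation:
Step 0: x=[5.0000 12.0000 13.0000 22.0000] v=[0.0000 0.0000 -1.0000 0.0000]
Step 1: x=[5.5000 10.5000 14.5000 21.0000] v=[1.0000 -3.0000 3.0000 -2.0000]
Step 2: x=[5.8750 8.7500 16.6250 19.6250] v=[0.7500 -3.5000 4.2500 -2.7500]
Step 3: x=[5.5000 8.2500 17.5313 18.7500] v=[-0.7500 -1.0000 1.8125 -1.7500]
Step 4: x=[4.4375 9.3829 16.4219 18.8204] v=[-2.1250 2.2657 -2.2188 0.1407]
Step 5: x=[3.5020 11.0392 14.1524 19.5412] v=[-1.8711 3.3125 -4.5391 1.4415]
Step 6: x=[3.5753 11.5895 12.4518 20.1648] v=[0.1465 1.1005 -3.4013 1.2471]
Step 7: x=[4.7583 10.3518 12.4639 20.1101] v=[2.3660 -2.4755 0.0241 -0.1094]
Step 8: x=[6.1501 8.2437 13.8595 19.3939] v=[2.7836 -4.2162 2.7912 -1.4325]
Max displacement = 2.5482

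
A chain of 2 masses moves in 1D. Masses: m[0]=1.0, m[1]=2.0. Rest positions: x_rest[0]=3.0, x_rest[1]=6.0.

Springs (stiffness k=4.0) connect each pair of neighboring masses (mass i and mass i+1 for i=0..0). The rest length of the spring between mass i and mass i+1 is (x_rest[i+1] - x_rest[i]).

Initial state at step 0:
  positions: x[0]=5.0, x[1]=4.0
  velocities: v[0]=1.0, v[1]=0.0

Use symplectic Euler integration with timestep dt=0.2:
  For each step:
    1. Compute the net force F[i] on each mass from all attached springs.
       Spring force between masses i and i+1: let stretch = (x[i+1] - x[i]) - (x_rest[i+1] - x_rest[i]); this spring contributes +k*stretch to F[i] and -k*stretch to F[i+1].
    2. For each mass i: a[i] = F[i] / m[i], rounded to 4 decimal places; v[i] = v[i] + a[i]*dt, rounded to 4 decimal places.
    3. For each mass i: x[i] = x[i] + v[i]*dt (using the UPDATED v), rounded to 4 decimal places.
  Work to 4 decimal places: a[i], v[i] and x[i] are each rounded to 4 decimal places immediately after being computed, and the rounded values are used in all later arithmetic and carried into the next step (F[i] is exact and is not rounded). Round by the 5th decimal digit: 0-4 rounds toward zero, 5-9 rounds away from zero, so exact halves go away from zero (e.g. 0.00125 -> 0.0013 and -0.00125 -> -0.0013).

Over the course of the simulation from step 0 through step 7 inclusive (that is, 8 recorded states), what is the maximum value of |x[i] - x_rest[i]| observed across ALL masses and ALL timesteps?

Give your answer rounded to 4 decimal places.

Step 0: x=[5.0000 4.0000] v=[1.0000 0.0000]
Step 1: x=[4.5600 4.3200] v=[-2.2000 1.6000]
Step 2: x=[3.6016 4.8992] v=[-4.7920 2.8960]
Step 3: x=[2.3708 5.6146] v=[-6.1539 3.5770]
Step 4: x=[1.1790 6.3105] v=[-5.9589 3.4795]
Step 5: x=[0.3283 6.8359] v=[-4.2537 2.6269]
Step 6: x=[0.0388 7.0807] v=[-1.4476 1.2239]
Step 7: x=[0.3960 7.0021] v=[1.7859 -0.3929]
Max displacement = 2.9612

Answer: 2.9612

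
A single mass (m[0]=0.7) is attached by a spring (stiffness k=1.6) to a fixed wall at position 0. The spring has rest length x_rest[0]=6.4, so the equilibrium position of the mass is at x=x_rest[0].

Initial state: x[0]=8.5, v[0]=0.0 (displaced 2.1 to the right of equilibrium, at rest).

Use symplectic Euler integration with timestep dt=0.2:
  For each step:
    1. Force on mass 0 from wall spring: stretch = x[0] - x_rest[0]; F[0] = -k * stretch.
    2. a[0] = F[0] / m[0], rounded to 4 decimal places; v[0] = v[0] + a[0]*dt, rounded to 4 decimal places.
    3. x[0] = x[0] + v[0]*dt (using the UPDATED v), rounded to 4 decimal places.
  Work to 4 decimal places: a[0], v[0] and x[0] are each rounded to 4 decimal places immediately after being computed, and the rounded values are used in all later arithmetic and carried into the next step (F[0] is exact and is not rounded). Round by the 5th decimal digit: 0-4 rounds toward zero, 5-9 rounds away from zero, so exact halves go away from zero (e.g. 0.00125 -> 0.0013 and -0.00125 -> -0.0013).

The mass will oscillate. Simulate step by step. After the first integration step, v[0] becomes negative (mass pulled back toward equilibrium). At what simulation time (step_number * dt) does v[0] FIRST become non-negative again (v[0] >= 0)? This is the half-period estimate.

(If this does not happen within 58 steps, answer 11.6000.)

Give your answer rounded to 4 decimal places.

Answer: 2.2000

Derivation:
Step 0: x=[8.5000] v=[0.0000]
Step 1: x=[8.3080] v=[-0.9600]
Step 2: x=[7.9416] v=[-1.8322]
Step 3: x=[7.4342] v=[-2.5369]
Step 4: x=[6.8323] v=[-3.0097]
Step 5: x=[6.1908] v=[-3.2073]
Step 6: x=[5.5685] v=[-3.1117]
Step 7: x=[5.0222] v=[-2.7316]
Step 8: x=[4.6019] v=[-2.1017]
Step 9: x=[4.3460] v=[-1.2797]
Step 10: x=[4.2779] v=[-0.3407]
Step 11: x=[4.4038] v=[0.6294]
First v>=0 after going negative at step 11, time=2.2000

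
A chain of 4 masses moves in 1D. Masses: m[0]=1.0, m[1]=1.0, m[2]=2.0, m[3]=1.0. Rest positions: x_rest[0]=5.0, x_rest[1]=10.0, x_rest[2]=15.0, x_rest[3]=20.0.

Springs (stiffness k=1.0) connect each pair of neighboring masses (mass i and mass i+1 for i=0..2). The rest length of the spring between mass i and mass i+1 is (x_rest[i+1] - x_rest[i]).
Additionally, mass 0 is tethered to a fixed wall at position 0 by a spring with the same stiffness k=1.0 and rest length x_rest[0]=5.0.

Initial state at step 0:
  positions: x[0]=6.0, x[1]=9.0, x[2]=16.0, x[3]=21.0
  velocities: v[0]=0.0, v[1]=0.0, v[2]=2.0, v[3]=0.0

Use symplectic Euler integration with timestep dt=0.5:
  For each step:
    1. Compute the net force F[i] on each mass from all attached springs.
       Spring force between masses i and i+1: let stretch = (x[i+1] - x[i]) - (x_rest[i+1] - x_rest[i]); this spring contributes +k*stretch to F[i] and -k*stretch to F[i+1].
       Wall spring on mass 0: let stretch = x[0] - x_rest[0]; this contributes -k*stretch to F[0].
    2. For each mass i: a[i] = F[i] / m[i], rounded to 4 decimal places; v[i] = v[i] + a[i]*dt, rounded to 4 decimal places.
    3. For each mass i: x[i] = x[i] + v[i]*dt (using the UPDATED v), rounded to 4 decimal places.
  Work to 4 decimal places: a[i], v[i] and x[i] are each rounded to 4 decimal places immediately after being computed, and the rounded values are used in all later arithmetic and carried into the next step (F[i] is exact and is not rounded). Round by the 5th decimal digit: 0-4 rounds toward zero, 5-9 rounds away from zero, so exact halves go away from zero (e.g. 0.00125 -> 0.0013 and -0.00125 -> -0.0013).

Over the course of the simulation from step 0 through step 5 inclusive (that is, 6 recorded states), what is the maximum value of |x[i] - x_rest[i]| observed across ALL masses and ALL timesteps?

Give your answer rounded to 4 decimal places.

Answer: 2.9723

Derivation:
Step 0: x=[6.0000 9.0000 16.0000 21.0000] v=[0.0000 0.0000 2.0000 0.0000]
Step 1: x=[5.2500 10.0000 16.7500 21.0000] v=[-1.5000 2.0000 1.5000 0.0000]
Step 2: x=[4.3750 11.5000 17.1875 21.1875] v=[-1.7500 3.0000 0.8750 0.3750]
Step 3: x=[4.1875 12.6407 17.4141 21.6250] v=[-0.3750 2.2813 0.4531 0.8750]
Step 4: x=[5.0665 12.8614 17.5704 22.2598] v=[1.7579 0.4414 0.3125 1.2696]
Step 5: x=[6.6276 12.3106 17.7242 22.9723] v=[3.1221 -1.1016 0.3076 1.4249]
Max displacement = 2.9723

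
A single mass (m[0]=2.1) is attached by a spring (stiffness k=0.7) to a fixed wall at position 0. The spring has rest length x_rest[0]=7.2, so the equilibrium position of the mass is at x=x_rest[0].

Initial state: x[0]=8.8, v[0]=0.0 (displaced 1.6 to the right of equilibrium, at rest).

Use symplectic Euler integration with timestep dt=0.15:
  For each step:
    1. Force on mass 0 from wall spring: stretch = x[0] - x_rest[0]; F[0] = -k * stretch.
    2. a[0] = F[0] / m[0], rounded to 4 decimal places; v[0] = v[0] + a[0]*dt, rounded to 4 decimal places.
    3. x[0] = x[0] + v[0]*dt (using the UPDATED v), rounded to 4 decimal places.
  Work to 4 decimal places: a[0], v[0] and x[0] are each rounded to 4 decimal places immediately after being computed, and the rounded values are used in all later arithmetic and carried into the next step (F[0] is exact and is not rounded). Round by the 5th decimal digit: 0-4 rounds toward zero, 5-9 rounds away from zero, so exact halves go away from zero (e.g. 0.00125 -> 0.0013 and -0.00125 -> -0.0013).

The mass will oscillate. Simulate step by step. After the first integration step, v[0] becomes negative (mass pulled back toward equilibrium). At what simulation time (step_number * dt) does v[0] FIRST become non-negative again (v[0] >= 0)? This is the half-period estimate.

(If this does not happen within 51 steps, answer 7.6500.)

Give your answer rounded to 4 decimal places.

Step 0: x=[8.8000] v=[0.0000]
Step 1: x=[8.7880] v=[-0.0800]
Step 2: x=[8.7641] v=[-0.1594]
Step 3: x=[8.7285] v=[-0.2376]
Step 4: x=[8.6814] v=[-0.3140]
Step 5: x=[8.6232] v=[-0.3881]
Step 6: x=[8.5543] v=[-0.4593]
Step 7: x=[8.4753] v=[-0.5270]
Step 8: x=[8.3867] v=[-0.5908]
Step 9: x=[8.2892] v=[-0.6501]
Step 10: x=[8.1835] v=[-0.7046]
Step 11: x=[8.0704] v=[-0.7538]
Step 12: x=[7.9508] v=[-0.7973]
Step 13: x=[7.8256] v=[-0.8348]
Step 14: x=[7.6957] v=[-0.8661]
Step 15: x=[7.5621] v=[-0.8909]
Step 16: x=[7.4258] v=[-0.9090]
Step 17: x=[7.2878] v=[-0.9203]
Step 18: x=[7.1491] v=[-0.9247]
Step 19: x=[7.0108] v=[-0.9222]
Step 20: x=[6.8739] v=[-0.9127]
Step 21: x=[6.7394] v=[-0.8964]
Step 22: x=[6.6084] v=[-0.8734]
Step 23: x=[6.4818] v=[-0.8438]
Step 24: x=[6.3606] v=[-0.8079]
Step 25: x=[6.2457] v=[-0.7659]
Step 26: x=[6.1380] v=[-0.7182]
Step 27: x=[6.0382] v=[-0.6651]
Step 28: x=[5.9472] v=[-0.6070]
Step 29: x=[5.8655] v=[-0.5444]
Step 30: x=[5.7938] v=[-0.4777]
Step 31: x=[5.7327] v=[-0.4074]
Step 32: x=[5.6826] v=[-0.3340]
Step 33: x=[5.6439] v=[-0.2581]
Step 34: x=[5.6169] v=[-0.1803]
Step 35: x=[5.6017] v=[-0.1011]
Step 36: x=[5.5985] v=[-0.0212]
Step 37: x=[5.6073] v=[0.0589]
First v>=0 after going negative at step 37, time=5.5500

Answer: 5.5500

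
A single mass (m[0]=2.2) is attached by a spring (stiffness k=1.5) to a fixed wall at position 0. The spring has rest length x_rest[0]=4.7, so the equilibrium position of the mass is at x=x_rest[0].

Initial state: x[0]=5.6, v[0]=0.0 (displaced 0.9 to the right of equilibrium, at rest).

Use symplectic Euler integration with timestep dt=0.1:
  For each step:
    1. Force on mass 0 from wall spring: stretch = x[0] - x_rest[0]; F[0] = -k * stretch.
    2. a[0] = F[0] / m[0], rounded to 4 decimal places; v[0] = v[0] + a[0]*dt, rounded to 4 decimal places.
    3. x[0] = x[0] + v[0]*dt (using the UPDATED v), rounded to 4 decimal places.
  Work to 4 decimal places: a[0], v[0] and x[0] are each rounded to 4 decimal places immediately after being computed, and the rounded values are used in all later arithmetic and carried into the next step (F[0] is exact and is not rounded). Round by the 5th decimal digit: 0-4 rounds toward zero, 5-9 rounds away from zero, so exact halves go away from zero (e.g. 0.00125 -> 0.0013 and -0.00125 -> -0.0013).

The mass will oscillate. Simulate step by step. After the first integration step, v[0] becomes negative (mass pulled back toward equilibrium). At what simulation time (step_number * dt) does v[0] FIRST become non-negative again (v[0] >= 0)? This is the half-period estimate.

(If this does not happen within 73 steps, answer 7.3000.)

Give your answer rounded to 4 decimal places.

Step 0: x=[5.6000] v=[0.0000]
Step 1: x=[5.5939] v=[-0.0614]
Step 2: x=[5.5817] v=[-0.1224]
Step 3: x=[5.5635] v=[-0.1825]
Step 4: x=[5.5394] v=[-0.2414]
Step 5: x=[5.5095] v=[-0.2986]
Step 6: x=[5.4741] v=[-0.3538]
Step 7: x=[5.4334] v=[-0.4066]
Step 8: x=[5.3877] v=[-0.4566]
Step 9: x=[5.3374] v=[-0.5035]
Step 10: x=[5.2827] v=[-0.5470]
Step 11: x=[5.2240] v=[-0.5867]
Step 12: x=[5.1618] v=[-0.6224]
Step 13: x=[5.0964] v=[-0.6539]
Step 14: x=[5.0283] v=[-0.6809]
Step 15: x=[4.9580] v=[-0.7033]
Step 16: x=[4.8859] v=[-0.7209]
Step 17: x=[4.8125] v=[-0.7336]
Step 18: x=[4.7384] v=[-0.7413]
Step 19: x=[4.6640] v=[-0.7439]
Step 20: x=[4.5899] v=[-0.7415]
Step 21: x=[4.5165] v=[-0.7340]
Step 22: x=[4.4444] v=[-0.7215]
Step 23: x=[4.3740] v=[-0.7041]
Step 24: x=[4.3058] v=[-0.6819]
Step 25: x=[4.2403] v=[-0.6550]
Step 26: x=[4.1779] v=[-0.6237]
Step 27: x=[4.1191] v=[-0.5881]
Step 28: x=[4.0643] v=[-0.5485]
Step 29: x=[4.0138] v=[-0.5052]
Step 30: x=[3.9680] v=[-0.4584]
Step 31: x=[3.9272] v=[-0.4085]
Step 32: x=[3.8916] v=[-0.3558]
Step 33: x=[3.8615] v=[-0.3007]
Step 34: x=[3.8372] v=[-0.2435]
Step 35: x=[3.8187] v=[-0.1847]
Step 36: x=[3.8062] v=[-0.1246]
Step 37: x=[3.7998] v=[-0.0637]
Step 38: x=[3.7996] v=[-0.0023]
Step 39: x=[3.8055] v=[0.0591]
First v>=0 after going negative at step 39, time=3.9000

Answer: 3.9000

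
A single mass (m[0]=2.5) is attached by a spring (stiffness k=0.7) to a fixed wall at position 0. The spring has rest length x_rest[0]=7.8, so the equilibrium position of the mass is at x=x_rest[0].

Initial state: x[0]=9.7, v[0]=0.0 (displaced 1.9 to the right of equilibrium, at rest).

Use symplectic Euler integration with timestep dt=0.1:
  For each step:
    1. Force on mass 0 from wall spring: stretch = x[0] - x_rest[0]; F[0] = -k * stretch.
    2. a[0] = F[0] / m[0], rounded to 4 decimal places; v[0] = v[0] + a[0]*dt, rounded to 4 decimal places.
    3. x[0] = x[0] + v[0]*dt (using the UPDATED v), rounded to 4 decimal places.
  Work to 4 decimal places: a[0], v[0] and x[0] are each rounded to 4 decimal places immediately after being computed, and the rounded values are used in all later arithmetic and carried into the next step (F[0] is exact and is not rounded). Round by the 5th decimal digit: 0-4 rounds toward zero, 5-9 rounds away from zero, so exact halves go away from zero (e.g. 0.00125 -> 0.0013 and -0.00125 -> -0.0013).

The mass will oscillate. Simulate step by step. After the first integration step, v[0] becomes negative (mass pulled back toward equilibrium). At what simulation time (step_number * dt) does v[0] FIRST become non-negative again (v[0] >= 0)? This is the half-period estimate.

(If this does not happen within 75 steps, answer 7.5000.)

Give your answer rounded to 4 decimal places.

Answer: 6.0000

Derivation:
Step 0: x=[9.7000] v=[0.0000]
Step 1: x=[9.6947] v=[-0.0532]
Step 2: x=[9.6841] v=[-0.1063]
Step 3: x=[9.6682] v=[-0.1591]
Step 4: x=[9.6471] v=[-0.2114]
Step 5: x=[9.6208] v=[-0.2631]
Step 6: x=[9.5894] v=[-0.3141]
Step 7: x=[9.5530] v=[-0.3642]
Step 8: x=[9.5117] v=[-0.4133]
Step 9: x=[9.4656] v=[-0.4612]
Step 10: x=[9.4148] v=[-0.5078]
Step 11: x=[9.3595] v=[-0.5530]
Step 12: x=[9.2998] v=[-0.5967]
Step 13: x=[9.2359] v=[-0.6387]
Step 14: x=[9.1680] v=[-0.6789]
Step 15: x=[9.0963] v=[-0.7172]
Step 16: x=[9.0210] v=[-0.7535]
Step 17: x=[8.9422] v=[-0.7877]
Step 18: x=[8.8602] v=[-0.8197]
Step 19: x=[8.7753] v=[-0.8494]
Step 20: x=[8.6876] v=[-0.8767]
Step 21: x=[8.5974] v=[-0.9016]
Step 22: x=[8.5050] v=[-0.9239]
Step 23: x=[8.4106] v=[-0.9436]
Step 24: x=[8.3145] v=[-0.9607]
Step 25: x=[8.2170] v=[-0.9751]
Step 26: x=[8.1183] v=[-0.9868]
Step 27: x=[8.0187] v=[-0.9957]
Step 28: x=[7.9185] v=[-1.0018]
Step 29: x=[7.8180] v=[-1.0051]
Step 30: x=[7.7174] v=[-1.0056]
Step 31: x=[7.6171] v=[-1.0033]
Step 32: x=[7.5173] v=[-0.9982]
Step 33: x=[7.4183] v=[-0.9903]
Step 34: x=[7.3203] v=[-0.9796]
Step 35: x=[7.2237] v=[-0.9662]
Step 36: x=[7.1287] v=[-0.9501]
Step 37: x=[7.0356] v=[-0.9313]
Step 38: x=[6.9446] v=[-0.9099]
Step 39: x=[6.8560] v=[-0.8860]
Step 40: x=[6.7700] v=[-0.8596]
Step 41: x=[6.6869] v=[-0.8308]
Step 42: x=[6.6069] v=[-0.7996]
Step 43: x=[6.5303] v=[-0.7662]
Step 44: x=[6.4572] v=[-0.7307]
Step 45: x=[6.3879] v=[-0.6931]
Step 46: x=[6.3225] v=[-0.6536]
Step 47: x=[6.2613] v=[-0.6122]
Step 48: x=[6.2044] v=[-0.5691]
Step 49: x=[6.1520] v=[-0.5244]
Step 50: x=[6.1042] v=[-0.4783]
Step 51: x=[6.0611] v=[-0.4308]
Step 52: x=[6.0229] v=[-0.3821]
Step 53: x=[5.9897] v=[-0.3323]
Step 54: x=[5.9615] v=[-0.2816]
Step 55: x=[5.9385] v=[-0.2301]
Step 56: x=[5.9207] v=[-0.1780]
Step 57: x=[5.9082] v=[-0.1254]
Step 58: x=[5.9010] v=[-0.0724]
Step 59: x=[5.8991] v=[-0.0192]
Step 60: x=[5.9025] v=[0.0340]
First v>=0 after going negative at step 60, time=6.0000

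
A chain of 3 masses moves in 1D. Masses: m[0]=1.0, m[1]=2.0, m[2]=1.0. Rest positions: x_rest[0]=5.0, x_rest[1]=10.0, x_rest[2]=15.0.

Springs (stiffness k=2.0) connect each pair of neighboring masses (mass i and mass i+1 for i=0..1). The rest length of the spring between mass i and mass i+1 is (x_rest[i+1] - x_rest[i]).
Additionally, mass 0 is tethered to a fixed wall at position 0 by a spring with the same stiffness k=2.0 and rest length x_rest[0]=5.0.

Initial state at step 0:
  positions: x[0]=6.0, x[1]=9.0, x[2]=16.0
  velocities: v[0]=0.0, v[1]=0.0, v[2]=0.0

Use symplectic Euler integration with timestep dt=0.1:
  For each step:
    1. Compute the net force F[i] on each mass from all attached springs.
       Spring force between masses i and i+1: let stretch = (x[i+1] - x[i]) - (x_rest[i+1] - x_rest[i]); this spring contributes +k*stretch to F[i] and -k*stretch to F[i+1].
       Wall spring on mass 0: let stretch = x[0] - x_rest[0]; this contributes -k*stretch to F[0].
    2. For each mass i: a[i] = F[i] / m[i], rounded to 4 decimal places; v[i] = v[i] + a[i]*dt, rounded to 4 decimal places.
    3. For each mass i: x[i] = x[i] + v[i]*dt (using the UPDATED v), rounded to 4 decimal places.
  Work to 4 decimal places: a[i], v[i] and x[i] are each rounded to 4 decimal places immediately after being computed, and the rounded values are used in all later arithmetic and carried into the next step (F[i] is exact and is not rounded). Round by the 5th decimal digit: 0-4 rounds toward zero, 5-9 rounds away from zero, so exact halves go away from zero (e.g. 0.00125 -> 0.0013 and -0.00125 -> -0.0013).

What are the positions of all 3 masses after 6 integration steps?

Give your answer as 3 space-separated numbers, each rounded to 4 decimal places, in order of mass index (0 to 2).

Step 0: x=[6.0000 9.0000 16.0000] v=[0.0000 0.0000 0.0000]
Step 1: x=[5.9400 9.0400 15.9600] v=[-0.6000 0.4000 -0.4000]
Step 2: x=[5.8232 9.1182 15.8816] v=[-1.1680 0.7820 -0.7840]
Step 3: x=[5.6558 9.2311 15.7679] v=[-1.6736 1.1288 -1.1367]
Step 4: x=[5.4468 9.3736 15.6235] v=[-2.0897 1.4250 -1.4441]
Step 5: x=[5.2074 9.5393 15.4541] v=[-2.3937 1.6573 -1.6941]
Step 6: x=[4.9505 9.7209 15.2664] v=[-2.5688 1.8156 -1.8771]

Answer: 4.9505 9.7209 15.2664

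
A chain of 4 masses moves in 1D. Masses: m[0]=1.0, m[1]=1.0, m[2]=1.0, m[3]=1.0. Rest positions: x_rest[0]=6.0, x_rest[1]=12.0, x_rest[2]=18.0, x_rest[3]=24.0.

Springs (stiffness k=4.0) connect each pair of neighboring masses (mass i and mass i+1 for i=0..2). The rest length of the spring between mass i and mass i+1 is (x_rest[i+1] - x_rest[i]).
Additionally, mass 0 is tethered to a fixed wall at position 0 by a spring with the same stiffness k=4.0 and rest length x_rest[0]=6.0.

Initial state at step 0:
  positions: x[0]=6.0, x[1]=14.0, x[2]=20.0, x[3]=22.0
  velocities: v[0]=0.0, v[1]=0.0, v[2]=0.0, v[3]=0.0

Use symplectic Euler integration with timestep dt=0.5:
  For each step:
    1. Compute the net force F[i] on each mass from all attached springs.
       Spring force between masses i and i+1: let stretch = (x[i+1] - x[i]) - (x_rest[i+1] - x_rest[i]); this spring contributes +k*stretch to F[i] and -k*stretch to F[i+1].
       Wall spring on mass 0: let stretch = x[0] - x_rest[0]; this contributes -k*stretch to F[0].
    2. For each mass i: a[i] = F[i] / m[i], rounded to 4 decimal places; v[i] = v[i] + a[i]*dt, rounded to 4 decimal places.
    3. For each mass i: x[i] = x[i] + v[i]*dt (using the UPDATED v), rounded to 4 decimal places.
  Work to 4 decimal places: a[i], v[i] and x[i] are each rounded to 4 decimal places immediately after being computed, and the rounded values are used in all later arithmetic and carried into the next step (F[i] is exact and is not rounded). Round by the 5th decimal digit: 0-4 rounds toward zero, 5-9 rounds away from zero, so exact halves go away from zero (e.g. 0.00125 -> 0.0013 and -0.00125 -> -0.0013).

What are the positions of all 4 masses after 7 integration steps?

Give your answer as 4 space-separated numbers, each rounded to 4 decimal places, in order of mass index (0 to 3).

Step 0: x=[6.0000 14.0000 20.0000 22.0000] v=[0.0000 0.0000 0.0000 0.0000]
Step 1: x=[8.0000 12.0000 16.0000 26.0000] v=[4.0000 -4.0000 -8.0000 8.0000]
Step 2: x=[6.0000 10.0000 18.0000 26.0000] v=[-4.0000 -4.0000 4.0000 0.0000]
Step 3: x=[2.0000 12.0000 20.0000 24.0000] v=[-8.0000 4.0000 4.0000 -4.0000]
Step 4: x=[6.0000 12.0000 18.0000 24.0000] v=[8.0000 0.0000 -4.0000 0.0000]
Step 5: x=[10.0000 12.0000 16.0000 24.0000] v=[8.0000 0.0000 -4.0000 0.0000]
Step 6: x=[6.0000 14.0000 18.0000 22.0000] v=[-8.0000 4.0000 4.0000 -4.0000]
Step 7: x=[4.0000 12.0000 20.0000 22.0000] v=[-4.0000 -4.0000 4.0000 0.0000]

Answer: 4.0000 12.0000 20.0000 22.0000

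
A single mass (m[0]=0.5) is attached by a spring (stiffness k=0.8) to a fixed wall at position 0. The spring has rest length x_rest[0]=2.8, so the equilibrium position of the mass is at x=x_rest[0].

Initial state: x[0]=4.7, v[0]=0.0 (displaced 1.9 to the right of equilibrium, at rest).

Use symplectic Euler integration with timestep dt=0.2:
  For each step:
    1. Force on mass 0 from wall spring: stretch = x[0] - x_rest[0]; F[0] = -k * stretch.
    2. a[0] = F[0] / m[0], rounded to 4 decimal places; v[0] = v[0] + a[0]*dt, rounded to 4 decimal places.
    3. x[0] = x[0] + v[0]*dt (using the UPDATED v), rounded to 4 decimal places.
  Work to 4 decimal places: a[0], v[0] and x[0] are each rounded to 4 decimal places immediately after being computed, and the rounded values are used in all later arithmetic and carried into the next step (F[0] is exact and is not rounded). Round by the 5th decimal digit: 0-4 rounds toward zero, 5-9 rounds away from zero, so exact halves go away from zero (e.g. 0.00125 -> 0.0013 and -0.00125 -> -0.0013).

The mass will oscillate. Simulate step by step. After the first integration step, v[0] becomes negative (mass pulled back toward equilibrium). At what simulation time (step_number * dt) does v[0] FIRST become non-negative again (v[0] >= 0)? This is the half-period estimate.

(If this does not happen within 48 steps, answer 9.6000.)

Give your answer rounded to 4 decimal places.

Step 0: x=[4.7000] v=[0.0000]
Step 1: x=[4.5784] v=[-0.6080]
Step 2: x=[4.3430] v=[-1.1771]
Step 3: x=[4.0088] v=[-1.6709]
Step 4: x=[3.5973] v=[-2.0577]
Step 5: x=[3.1347] v=[-2.3128]
Step 6: x=[2.6507] v=[-2.4199]
Step 7: x=[2.1763] v=[-2.3721]
Step 8: x=[1.7418] v=[-2.1725]
Step 9: x=[1.3750] v=[-1.8339]
Step 10: x=[1.0994] v=[-1.3779]
Step 11: x=[0.9327] v=[-0.8337]
Step 12: x=[0.8855] v=[-0.2362]
Step 13: x=[0.9608] v=[0.3764]
First v>=0 after going negative at step 13, time=2.6000

Answer: 2.6000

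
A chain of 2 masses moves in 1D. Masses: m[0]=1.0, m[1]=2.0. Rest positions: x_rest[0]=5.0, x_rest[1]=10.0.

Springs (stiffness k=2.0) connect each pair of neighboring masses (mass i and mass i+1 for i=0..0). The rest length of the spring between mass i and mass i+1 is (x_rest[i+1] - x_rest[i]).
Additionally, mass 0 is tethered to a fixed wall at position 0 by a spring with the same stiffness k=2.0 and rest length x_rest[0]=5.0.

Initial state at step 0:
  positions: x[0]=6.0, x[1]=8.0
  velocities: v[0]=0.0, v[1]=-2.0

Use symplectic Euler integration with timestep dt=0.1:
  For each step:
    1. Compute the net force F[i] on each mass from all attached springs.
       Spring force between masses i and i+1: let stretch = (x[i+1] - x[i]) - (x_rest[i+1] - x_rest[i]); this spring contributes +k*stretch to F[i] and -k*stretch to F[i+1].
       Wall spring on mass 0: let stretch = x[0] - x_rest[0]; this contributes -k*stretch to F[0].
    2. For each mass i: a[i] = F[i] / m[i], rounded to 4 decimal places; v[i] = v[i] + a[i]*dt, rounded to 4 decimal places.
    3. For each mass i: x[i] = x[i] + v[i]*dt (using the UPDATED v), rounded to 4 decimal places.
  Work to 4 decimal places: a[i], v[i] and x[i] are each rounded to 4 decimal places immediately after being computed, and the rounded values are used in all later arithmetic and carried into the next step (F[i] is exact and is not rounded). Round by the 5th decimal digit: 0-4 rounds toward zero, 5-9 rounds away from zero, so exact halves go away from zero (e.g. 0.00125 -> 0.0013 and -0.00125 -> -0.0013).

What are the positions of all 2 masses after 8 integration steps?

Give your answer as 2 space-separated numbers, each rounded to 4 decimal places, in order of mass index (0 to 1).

Step 0: x=[6.0000 8.0000] v=[0.0000 -2.0000]
Step 1: x=[5.9200 7.8300] v=[-0.8000 -1.7000]
Step 2: x=[5.7598 7.6909] v=[-1.6020 -1.3910]
Step 3: x=[5.5230 7.5825] v=[-2.3677 -1.0841]
Step 4: x=[5.2170 7.5035] v=[-3.0604 -0.7901]
Step 5: x=[4.8524 7.4516] v=[-3.6465 -0.5188]
Step 6: x=[4.4427 7.4237] v=[-4.0971 -0.2787]
Step 7: x=[4.0038 7.4160] v=[-4.3894 -0.0768]
Step 8: x=[3.5530 7.4242] v=[-4.5077 0.0820]

Answer: 3.5530 7.4242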